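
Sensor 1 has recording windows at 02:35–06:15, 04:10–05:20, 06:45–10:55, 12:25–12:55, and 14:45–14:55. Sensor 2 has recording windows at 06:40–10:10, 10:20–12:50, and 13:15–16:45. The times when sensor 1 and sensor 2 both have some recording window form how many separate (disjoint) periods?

4

First set merges to 02:35–06:15, 06:45–10:55, 12:25–12:55, 14:45–14:55.
A ∩ B = 06:45–10:10, 10:20–10:55, 12:25–12:50, 14:45–14:55.
That is 4 disjoint pieces.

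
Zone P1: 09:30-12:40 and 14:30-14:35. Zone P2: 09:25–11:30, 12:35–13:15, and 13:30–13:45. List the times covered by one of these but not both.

A \ B = 11:30-12:35, 14:30-14:35.
B \ A = 09:25-09:30, 12:40-13:15, 13:30-13:45.
Union of the two gives the symmetric difference.

09:25-09:30, 11:30-12:35, 12:40-13:15, 13:30-13:45, 14:30-14:35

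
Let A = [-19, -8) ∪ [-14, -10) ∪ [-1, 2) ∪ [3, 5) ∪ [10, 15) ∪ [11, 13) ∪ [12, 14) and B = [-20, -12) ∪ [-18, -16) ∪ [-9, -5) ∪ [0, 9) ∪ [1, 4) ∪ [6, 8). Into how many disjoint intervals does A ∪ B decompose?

3

Merge the first list: [-19, -8), [-1, 2), [3, 5), [10, 15).
Merge the second list: [-20, -12), [-9, -5), [0, 9).
A ∪ B = [-20, -5), [-1, 9), [10, 15).
That is 3 disjoint pieces.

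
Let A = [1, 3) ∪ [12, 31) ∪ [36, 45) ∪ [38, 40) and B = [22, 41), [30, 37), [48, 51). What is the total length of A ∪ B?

A, merged: [1, 3), [12, 31), [36, 45).
B, merged: [22, 41), [48, 51).
A ∪ B = [1, 3), [12, 45), [48, 51).
Total: 2 + 33 + 3 = 38.

38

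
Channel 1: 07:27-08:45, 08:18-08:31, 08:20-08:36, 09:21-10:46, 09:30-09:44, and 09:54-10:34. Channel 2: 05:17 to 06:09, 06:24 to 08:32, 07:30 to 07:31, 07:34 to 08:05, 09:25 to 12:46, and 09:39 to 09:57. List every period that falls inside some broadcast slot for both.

07:27-08:32, 09:25-10:46

A, merged: 07:27-08:45, 09:21-10:46.
B, merged: 05:17-06:09, 06:24-08:32, 09:25-12:46.
07:27-08:45 meets the second set on 07:27-08:32.
09:21-10:46 meets the second set on 09:25-10:46.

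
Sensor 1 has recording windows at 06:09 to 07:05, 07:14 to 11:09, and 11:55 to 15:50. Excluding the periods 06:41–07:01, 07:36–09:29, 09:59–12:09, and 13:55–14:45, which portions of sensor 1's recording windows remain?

06:09–07:05 \ B = 06:09–06:41, 07:01–07:05.
07:14–11:09 \ B = 07:14–07:36, 09:29–09:59.
11:55–15:50 \ B = 12:09–13:55, 14:45–15:50.

06:09–06:41, 07:01–07:05, 07:14–07:36, 09:29–09:59, 12:09–13:55, 14:45–15:50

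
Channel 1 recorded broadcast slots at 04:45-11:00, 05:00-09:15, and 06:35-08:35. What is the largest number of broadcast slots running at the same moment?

At 06:35, 3 of the intervals are simultaneously active.
No point has more.

3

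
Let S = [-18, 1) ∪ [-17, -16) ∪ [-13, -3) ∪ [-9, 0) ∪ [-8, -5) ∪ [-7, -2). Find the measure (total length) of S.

19

Merged: [-18, 1).
Length: 19.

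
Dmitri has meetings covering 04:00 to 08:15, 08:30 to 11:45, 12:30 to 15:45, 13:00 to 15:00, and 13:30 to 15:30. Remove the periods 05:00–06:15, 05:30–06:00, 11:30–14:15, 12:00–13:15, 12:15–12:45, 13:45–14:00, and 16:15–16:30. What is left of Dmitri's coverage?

A, merged: 04:00–08:15, 08:30–11:45, 12:30–15:45.
B, merged: 05:00–06:15, 11:30–14:15, 16:15–16:30.
04:00–08:15 minus B → 04:00–05:00, 06:15–08:15.
08:30–11:45 minus B → 08:30–11:30.
12:30–15:45 minus B → 14:15–15:45.

04:00–05:00, 06:15–08:15, 08:30–11:30, 14:15–15:45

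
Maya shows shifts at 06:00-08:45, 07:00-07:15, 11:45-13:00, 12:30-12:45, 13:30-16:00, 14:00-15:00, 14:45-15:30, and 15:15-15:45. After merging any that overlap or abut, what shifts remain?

07:00-07:15 overlaps/touches 06:00-08:45 → extend to 06:00-08:45.
11:45-13:00 is disjoint → start new block.
12:30-12:45 overlaps/touches 11:45-13:00 → extend to 11:45-13:00.
13:30-16:00 is disjoint → start new block.
14:00-15:00 overlaps/touches 13:30-16:00 → extend to 13:30-16:00.
14:45-15:30 overlaps/touches 13:30-16:00 → extend to 13:30-16:00.
15:15-15:45 overlaps/touches 13:30-16:00 → extend to 13:30-16:00.

06:00-08:45, 11:45-13:00, 13:30-16:00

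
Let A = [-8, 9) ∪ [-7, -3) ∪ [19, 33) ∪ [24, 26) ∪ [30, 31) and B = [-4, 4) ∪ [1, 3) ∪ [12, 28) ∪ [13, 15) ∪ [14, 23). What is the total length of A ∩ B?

17

A, merged: [-8, 9), [19, 33).
B, merged: [-4, 4), [12, 28).
A ∩ B = [-4, 4), [19, 28).
Total: 8 + 9 = 17.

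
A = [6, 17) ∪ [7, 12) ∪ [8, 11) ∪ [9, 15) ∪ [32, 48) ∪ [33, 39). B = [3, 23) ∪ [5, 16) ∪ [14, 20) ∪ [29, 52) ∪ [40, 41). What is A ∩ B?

Merge the first list: [6, 17), [32, 48).
Merge the second list: [3, 23), [29, 52).
[6, 17) meets the second set on [6, 17).
[32, 48) meets the second set on [32, 48).

[6, 17) ∪ [32, 48)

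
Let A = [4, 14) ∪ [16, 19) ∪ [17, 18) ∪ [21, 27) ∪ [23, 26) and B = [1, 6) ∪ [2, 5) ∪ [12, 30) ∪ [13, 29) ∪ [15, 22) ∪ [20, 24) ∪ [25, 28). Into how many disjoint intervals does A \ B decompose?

1

Merge the first list: [4, 14), [16, 19), [21, 27).
Merge the second list: [1, 6), [12, 30).
A \ B = [6, 12).
That is 1 disjoint piece.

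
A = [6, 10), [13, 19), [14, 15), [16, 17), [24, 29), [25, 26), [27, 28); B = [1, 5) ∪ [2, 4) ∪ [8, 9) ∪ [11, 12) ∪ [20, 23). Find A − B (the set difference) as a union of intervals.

[6, 8) ∪ [9, 10) ∪ [13, 19) ∪ [24, 29)

Merge the first list: [6, 10), [13, 19), [24, 29).
Merge the second list: [1, 5), [8, 9), [11, 12), [20, 23).
[6, 10) \ B = [6, 8), [9, 10).
[13, 19): nothing removed.
[24, 29): nothing removed.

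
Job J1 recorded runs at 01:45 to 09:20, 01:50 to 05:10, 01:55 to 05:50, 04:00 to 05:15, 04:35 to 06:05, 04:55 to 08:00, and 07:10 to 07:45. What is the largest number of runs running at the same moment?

6

Walk the sorted start/end points keeping a running depth.
The depth first hits 6 at 04:55.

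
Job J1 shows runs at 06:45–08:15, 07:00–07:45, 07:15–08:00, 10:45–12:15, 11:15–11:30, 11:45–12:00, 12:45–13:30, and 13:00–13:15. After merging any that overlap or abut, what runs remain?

07:00-07:45 overlaps/touches 06:45-08:15 → extend to 06:45-08:15.
07:15-08:00 overlaps/touches 06:45-08:15 → extend to 06:45-08:15.
10:45-12:15 is disjoint → start new block.
11:15-11:30 overlaps/touches 10:45-12:15 → extend to 10:45-12:15.
11:45-12:00 overlaps/touches 10:45-12:15 → extend to 10:45-12:15.
12:45-13:30 is disjoint → start new block.
13:00-13:15 overlaps/touches 12:45-13:30 → extend to 12:45-13:30.

06:45-08:15, 10:45-12:15, 12:45-13:30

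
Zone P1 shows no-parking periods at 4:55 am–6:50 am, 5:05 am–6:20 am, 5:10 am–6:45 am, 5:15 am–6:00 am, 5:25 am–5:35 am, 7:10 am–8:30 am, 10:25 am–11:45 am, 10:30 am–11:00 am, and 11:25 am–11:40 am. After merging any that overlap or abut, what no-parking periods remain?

5:05 am–6:20 am overlaps/touches 4:55 am–6:50 am → extend to 4:55 am–6:50 am.
5:10 am–6:45 am overlaps/touches 4:55 am–6:50 am → extend to 4:55 am–6:50 am.
5:15 am–6:00 am overlaps/touches 4:55 am–6:50 am → extend to 4:55 am–6:50 am.
5:25 am–5:35 am overlaps/touches 4:55 am–6:50 am → extend to 4:55 am–6:50 am.
7:10 am–8:30 am is disjoint → start new block.
10:25 am–11:45 am is disjoint → start new block.
10:30 am–11:00 am overlaps/touches 10:25 am–11:45 am → extend to 10:25 am–11:45 am.
11:25 am–11:40 am overlaps/touches 10:25 am–11:45 am → extend to 10:25 am–11:45 am.

4:55 am–6:50 am, 7:10 am–8:30 am, 10:25 am–11:45 am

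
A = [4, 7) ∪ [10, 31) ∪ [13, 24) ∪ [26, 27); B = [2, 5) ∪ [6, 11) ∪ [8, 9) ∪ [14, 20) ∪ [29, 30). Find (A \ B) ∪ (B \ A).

First set merges to [4, 7), [10, 31).
Second set merges to [2, 5), [6, 11), [14, 20), [29, 30).
A but not B: [5, 6), [11, 14), [20, 29), [30, 31).
B but not A: [2, 4), [7, 10).
Combining gives A △ B.

[2, 4) ∪ [5, 6) ∪ [7, 10) ∪ [11, 14) ∪ [20, 29) ∪ [30, 31)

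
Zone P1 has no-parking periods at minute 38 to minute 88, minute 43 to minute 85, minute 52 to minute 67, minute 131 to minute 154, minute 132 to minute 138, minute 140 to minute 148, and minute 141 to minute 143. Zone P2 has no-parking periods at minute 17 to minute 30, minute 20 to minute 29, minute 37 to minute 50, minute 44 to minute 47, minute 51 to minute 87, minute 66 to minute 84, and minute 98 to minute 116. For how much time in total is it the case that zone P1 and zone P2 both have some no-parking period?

48 minutes

Merge the first list: minute 38 to minute 88, minute 131 to minute 154.
Merge the second list: minute 17 to minute 30, minute 37 to minute 50, minute 51 to minute 87, minute 98 to minute 116.
A ∩ B = minute 38 to minute 50, minute 51 to minute 87.
Total: 12 minutes + 36 minutes = 48 minutes.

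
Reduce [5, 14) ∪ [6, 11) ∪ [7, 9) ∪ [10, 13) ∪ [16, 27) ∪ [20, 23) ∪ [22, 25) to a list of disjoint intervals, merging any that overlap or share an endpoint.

[5, 14) ∪ [16, 27)

[6, 11) overlaps/touches [5, 14) → extend to [5, 14).
[7, 9) overlaps/touches [5, 14) → extend to [5, 14).
[10, 13) overlaps/touches [5, 14) → extend to [5, 14).
[16, 27) is disjoint → start new block.
[20, 23) overlaps/touches [16, 27) → extend to [16, 27).
[22, 25) overlaps/touches [16, 27) → extend to [16, 27).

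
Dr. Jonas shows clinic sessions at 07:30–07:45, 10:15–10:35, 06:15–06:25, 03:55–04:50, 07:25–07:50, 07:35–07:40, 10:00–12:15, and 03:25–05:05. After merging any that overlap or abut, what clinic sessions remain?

Sort by start: 03:25–05:05, 03:55–04:50, 06:15–06:25, 07:25–07:50, 07:30–07:45, 07:35–07:40, 10:00–12:15, 10:15–10:35.
03:55–04:50 overlaps/touches 03:25–05:05 → extend to 03:25–05:05.
06:15–06:25 is disjoint → start new block.
07:25–07:50 is disjoint → start new block.
07:30–07:45 overlaps/touches 07:25–07:50 → extend to 07:25–07:50.
07:35–07:40 overlaps/touches 07:25–07:50 → extend to 07:25–07:50.
10:00–12:15 is disjoint → start new block.
10:15–10:35 overlaps/touches 10:00–12:15 → extend to 10:00–12:15.

03:25–05:05, 06:15–06:25, 07:25–07:50, 10:00–12:15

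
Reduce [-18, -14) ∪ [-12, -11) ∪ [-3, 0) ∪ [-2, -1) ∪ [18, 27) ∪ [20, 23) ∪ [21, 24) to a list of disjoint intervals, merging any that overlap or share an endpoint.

[-18, -14) ∪ [-12, -11) ∪ [-3, 0) ∪ [18, 27)

[-12, -11) is disjoint → start new block.
[-3, 0) is disjoint → start new block.
[-2, -1) overlaps/touches [-3, 0) → extend to [-3, 0).
[18, 27) is disjoint → start new block.
[20, 23) overlaps/touches [18, 27) → extend to [18, 27).
[21, 24) overlaps/touches [18, 27) → extend to [18, 27).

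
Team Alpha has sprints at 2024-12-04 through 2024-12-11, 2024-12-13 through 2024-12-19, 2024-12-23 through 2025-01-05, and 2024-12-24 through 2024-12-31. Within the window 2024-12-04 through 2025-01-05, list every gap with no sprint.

The merged coverage is 2024-12-04 through 2024-12-11, 2024-12-13 through 2024-12-19, 2024-12-23 through 2025-01-05.
Gaps within 2024-12-04 through 2025-01-05: 2024-12-12 through 2024-12-12, 2024-12-20 through 2024-12-22.

2024-12-12 through 2024-12-12, 2024-12-20 through 2024-12-22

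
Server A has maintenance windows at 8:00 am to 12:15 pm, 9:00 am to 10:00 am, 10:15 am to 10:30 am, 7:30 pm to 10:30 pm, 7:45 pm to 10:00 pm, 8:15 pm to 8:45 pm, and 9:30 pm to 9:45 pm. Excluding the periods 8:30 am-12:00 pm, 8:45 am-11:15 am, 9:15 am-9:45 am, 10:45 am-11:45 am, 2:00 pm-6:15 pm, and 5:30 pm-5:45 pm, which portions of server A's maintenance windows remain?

8:00 am–8:30 am, 12:00 pm–12:15 pm, 7:30 pm–10:30 pm

First set merges to 8:00 am–12:15 pm, 7:30 pm–10:30 pm.
Second set merges to 8:30 am–12:00 pm, 2:00 pm–6:15 pm.
8:00 am–12:15 pm with B removed leaves 8:00 am–8:30 am, 12:00 pm–12:15 pm.
7:30 pm–10:30 pm is untouched.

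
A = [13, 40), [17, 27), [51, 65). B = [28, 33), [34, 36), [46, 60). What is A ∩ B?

[28, 33) ∪ [34, 36) ∪ [51, 60)

Merge the first list: [13, 40), [51, 65).
[13, 40) overlaps B on [28, 33), [34, 36).
[51, 65) overlaps B on [51, 60).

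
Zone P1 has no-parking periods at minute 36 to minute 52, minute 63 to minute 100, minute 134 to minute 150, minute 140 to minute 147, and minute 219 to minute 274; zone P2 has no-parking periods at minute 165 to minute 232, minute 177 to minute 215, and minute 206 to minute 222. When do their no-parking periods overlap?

minute 219 to minute 232

A, merged: minute 36 to minute 52, minute 63 to minute 100, minute 134 to minute 150, minute 219 to minute 274.
B, merged: minute 165 to minute 232.
minute 36 to minute 52: no overlap with the second set.
minute 63 to minute 100: no overlap with the second set.
minute 134 to minute 150: no overlap with the second set.
minute 219 to minute 274 meets the second set on minute 219 to minute 232.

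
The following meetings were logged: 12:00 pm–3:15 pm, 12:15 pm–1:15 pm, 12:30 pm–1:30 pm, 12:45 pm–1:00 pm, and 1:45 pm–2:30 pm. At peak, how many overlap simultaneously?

Walk the sorted start/end points keeping a running depth.
The depth first hits 4 at 12:45 pm.

4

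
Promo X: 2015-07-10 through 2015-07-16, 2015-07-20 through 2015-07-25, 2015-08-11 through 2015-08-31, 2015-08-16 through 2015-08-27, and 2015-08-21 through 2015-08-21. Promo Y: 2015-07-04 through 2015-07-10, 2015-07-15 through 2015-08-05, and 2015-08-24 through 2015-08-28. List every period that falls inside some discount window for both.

2015-07-10 through 2015-07-10, 2015-07-15 through 2015-07-16, 2015-07-20 through 2015-07-25, 2015-08-24 through 2015-08-28

A, merged: 2015-07-10 through 2015-07-16, 2015-07-20 through 2015-07-25, 2015-08-11 through 2015-08-31.
2015-07-10 through 2015-07-16 overlaps B on 2015-07-10 through 2015-07-10, 2015-07-15 through 2015-07-16.
2015-07-20 through 2015-07-25 overlaps B on 2015-07-20 through 2015-07-25.
2015-08-11 through 2015-08-31 overlaps B on 2015-08-24 through 2015-08-28.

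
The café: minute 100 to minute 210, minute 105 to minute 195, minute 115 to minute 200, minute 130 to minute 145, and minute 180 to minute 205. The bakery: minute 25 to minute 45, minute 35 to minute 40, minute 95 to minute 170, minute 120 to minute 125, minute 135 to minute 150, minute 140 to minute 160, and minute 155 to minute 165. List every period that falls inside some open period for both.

First set merges to minute 100 to minute 210.
Second set merges to minute 25 to minute 45, minute 95 to minute 170.
minute 100 to minute 210 meets the second set on minute 100 to minute 170.

minute 100 to minute 170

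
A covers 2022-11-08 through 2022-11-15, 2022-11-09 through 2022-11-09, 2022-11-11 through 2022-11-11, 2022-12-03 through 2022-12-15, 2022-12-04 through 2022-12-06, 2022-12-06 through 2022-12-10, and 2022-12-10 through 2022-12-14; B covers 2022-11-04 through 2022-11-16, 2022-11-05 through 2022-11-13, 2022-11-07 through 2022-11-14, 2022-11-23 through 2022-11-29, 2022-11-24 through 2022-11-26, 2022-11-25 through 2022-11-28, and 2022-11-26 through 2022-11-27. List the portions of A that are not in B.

Merge the first list: 2022-11-08 through 2022-11-15, 2022-12-03 through 2022-12-15.
Merge the second list: 2022-11-04 through 2022-11-16, 2022-11-23 through 2022-11-29.
2022-11-08 through 2022-11-15 lies entirely inside B → drops out.
2022-12-03 through 2022-12-15 is untouched.

2022-12-03 through 2022-12-15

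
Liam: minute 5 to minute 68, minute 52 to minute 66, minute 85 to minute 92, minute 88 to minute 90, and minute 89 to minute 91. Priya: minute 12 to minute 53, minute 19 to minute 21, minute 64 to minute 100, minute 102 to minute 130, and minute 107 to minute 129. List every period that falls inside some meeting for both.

A, merged: minute 5 to minute 68, minute 85 to minute 92.
B, merged: minute 12 to minute 53, minute 64 to minute 100, minute 102 to minute 130.
minute 5 to minute 68 meets the second set on minute 12 to minute 53, minute 64 to minute 68.
minute 85 to minute 92 meets the second set on minute 85 to minute 92.

minute 12 to minute 53, minute 64 to minute 68, minute 85 to minute 92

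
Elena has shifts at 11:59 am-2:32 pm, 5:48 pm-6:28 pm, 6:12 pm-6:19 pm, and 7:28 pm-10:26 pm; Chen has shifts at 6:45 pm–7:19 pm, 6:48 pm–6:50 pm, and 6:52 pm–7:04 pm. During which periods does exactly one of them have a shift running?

Merge the first list: 11:59 am-2:32 pm, 5:48 pm-6:28 pm, 7:28 pm-10:26 pm.
Merge the second list: 6:45 pm-7:19 pm.
Only in the first: 11:59 am-2:32 pm, 5:48 pm-6:28 pm, 7:28 pm-10:26 pm.
Only in the second: 6:45 pm-7:19 pm.
Together these are the periods covered by exactly one.

11:59 am-2:32 pm, 5:48 pm-6:28 pm, 6:45 pm-7:19 pm, 7:28 pm-10:26 pm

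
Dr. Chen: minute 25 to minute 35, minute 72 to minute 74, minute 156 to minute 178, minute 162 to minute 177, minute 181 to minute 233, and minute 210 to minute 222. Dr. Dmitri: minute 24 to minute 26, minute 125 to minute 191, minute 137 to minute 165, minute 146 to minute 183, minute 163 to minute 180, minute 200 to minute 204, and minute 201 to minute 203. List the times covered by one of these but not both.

A, merged: minute 25 to minute 35, minute 72 to minute 74, minute 156 to minute 178, minute 181 to minute 233.
B, merged: minute 24 to minute 26, minute 125 to minute 191, minute 200 to minute 204.
Only in the first: minute 26 to minute 35, minute 72 to minute 74, minute 191 to minute 200, minute 204 to minute 233.
Only in the second: minute 24 to minute 25, minute 125 to minute 156, minute 178 to minute 181.
Together these are the periods covered by exactly one.

minute 24 to minute 25, minute 26 to minute 35, minute 72 to minute 74, minute 125 to minute 156, minute 178 to minute 181, minute 191 to minute 200, minute 204 to minute 233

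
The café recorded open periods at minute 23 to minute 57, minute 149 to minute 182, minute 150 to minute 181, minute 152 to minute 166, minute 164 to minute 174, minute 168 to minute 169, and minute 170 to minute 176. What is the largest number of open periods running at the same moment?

4

At minute 164, 4 of the intervals are simultaneously active.
No point has more.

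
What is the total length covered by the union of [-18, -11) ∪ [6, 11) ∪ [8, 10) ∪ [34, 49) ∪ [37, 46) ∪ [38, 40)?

Merged: [-18, -11), [6, 11), [34, 49).
Lengths: 7 + 5 + 15 = 27.

27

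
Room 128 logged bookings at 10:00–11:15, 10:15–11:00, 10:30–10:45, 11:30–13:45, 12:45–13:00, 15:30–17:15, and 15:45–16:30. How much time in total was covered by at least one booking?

5 h 15 min

Merged: 10:00–11:15, 11:30–13:45, 15:30–17:15.
Lengths: 1 h 15 min + 2 h 15 min + 1 h 45 min = 5 h 15 min.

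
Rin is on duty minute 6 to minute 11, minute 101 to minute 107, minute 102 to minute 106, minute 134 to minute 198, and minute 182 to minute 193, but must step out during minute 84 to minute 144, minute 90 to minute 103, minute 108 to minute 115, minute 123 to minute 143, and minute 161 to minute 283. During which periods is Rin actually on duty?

minute 6 to minute 11, minute 144 to minute 161

A, merged: minute 6 to minute 11, minute 101 to minute 107, minute 134 to minute 198.
B, merged: minute 84 to minute 144, minute 161 to minute 283.
minute 6 to minute 11: no B overlap → unchanged.
minute 101 to minute 107: fully covered by B → removed.
minute 134 to minute 198 minus B → minute 144 to minute 161.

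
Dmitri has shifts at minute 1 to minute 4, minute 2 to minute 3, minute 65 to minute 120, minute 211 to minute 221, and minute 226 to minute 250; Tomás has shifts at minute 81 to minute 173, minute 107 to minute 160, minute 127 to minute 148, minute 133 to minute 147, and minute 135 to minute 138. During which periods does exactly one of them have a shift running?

minute 1 to minute 4, minute 65 to minute 81, minute 120 to minute 173, minute 211 to minute 221, minute 226 to minute 250

A, merged: minute 1 to minute 4, minute 65 to minute 120, minute 211 to minute 221, minute 226 to minute 250.
B, merged: minute 81 to minute 173.
A but not B: minute 1 to minute 4, minute 65 to minute 81, minute 211 to minute 221, minute 226 to minute 250.
B but not A: minute 120 to minute 173.
Combining gives A △ B.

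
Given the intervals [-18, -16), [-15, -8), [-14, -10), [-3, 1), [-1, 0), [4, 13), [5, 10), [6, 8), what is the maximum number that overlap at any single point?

At 6, 3 of the intervals are simultaneously active.
No point has more.

3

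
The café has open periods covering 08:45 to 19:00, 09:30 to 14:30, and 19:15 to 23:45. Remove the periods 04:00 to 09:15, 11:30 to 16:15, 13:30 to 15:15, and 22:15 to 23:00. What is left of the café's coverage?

09:15–11:30, 16:15–19:00, 19:15–22:15, 23:00–23:45

First set merges to 08:45–19:00, 19:15–23:45.
Second set merges to 04:00–09:15, 11:30–16:15, 22:15–23:00.
08:45–19:00 with B removed leaves 09:15–11:30, 16:15–19:00.
19:15–23:45 with B removed leaves 19:15–22:15, 23:00–23:45.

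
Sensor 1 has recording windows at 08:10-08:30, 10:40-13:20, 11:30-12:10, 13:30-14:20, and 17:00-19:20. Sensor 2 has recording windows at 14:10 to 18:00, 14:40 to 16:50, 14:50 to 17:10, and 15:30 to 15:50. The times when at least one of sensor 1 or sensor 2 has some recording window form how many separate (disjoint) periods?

First set merges to 08:10-08:30, 10:40-13:20, 13:30-14:20, 17:00-19:20.
Second set merges to 14:10-18:00.
A ∪ B = 08:10-08:30, 10:40-13:20, 13:30-19:20.
That is 3 disjoint pieces.

3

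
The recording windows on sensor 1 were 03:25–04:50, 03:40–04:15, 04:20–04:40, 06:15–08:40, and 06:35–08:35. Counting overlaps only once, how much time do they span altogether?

Merged: 03:25–04:50, 06:15–08:40.
Lengths: 1 h 25 min + 2 h 25 min = 3 h 50 min.

3 h 50 min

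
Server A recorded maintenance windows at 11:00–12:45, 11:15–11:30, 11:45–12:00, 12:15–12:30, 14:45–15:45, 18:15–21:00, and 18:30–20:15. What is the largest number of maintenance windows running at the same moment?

Walk the sorted start/end points keeping a running depth.
The depth first hits 2 at 11:15.

2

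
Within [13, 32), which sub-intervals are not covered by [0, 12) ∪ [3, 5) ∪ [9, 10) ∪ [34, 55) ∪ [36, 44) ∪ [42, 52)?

After merging, the occupied span is [0, 12), [34, 55).
Gaps within [13, 32): [13, 32).

[13, 32)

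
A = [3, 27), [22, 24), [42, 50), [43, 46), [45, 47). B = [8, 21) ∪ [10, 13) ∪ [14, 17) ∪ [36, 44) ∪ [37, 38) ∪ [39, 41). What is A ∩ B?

[8, 21) ∪ [42, 44)

Merge the first list: [3, 27), [42, 50).
Merge the second list: [8, 21), [36, 44).
[3, 27) ∩ B → [8, 21).
[42, 50) ∩ B → [42, 44).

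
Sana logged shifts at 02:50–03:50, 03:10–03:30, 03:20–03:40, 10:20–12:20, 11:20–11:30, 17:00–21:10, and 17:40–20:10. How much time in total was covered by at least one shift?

Merged: 02:50-03:50, 10:20-12:20, 17:00-21:10.
Lengths: 1 h + 2 h + 4 h 10 min = 7 h 10 min.

7 h 10 min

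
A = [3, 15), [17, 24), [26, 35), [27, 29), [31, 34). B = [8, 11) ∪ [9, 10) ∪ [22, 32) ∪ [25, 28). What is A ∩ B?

[8, 11) ∪ [22, 24) ∪ [26, 32)

A, merged: [3, 15), [17, 24), [26, 35).
B, merged: [8, 11), [22, 32).
[3, 15) overlaps B on [8, 11).
[17, 24) overlaps B on [22, 24).
[26, 35) overlaps B on [26, 32).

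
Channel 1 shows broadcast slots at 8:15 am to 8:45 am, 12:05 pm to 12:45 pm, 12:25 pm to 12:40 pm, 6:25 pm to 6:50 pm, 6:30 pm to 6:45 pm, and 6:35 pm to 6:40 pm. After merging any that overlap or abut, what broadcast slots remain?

12:05 pm-12:45 pm is disjoint → start new block.
12:25 pm-12:40 pm overlaps/touches 12:05 pm-12:45 pm → extend to 12:05 pm-12:45 pm.
6:25 pm-6:50 pm is disjoint → start new block.
6:30 pm-6:45 pm overlaps/touches 6:25 pm-6:50 pm → extend to 6:25 pm-6:50 pm.
6:35 pm-6:40 pm overlaps/touches 6:25 pm-6:50 pm → extend to 6:25 pm-6:50 pm.

8:15 am-8:45 am, 12:05 pm-12:45 pm, 6:25 pm-6:50 pm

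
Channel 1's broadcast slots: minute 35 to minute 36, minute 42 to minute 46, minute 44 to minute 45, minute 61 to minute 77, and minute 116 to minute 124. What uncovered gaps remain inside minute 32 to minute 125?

After merging, the occupied span is minute 35 to minute 36, minute 42 to minute 46, minute 61 to minute 77, minute 116 to minute 124.
Gaps within minute 32 to minute 125: minute 32 to minute 35, minute 36 to minute 42, minute 46 to minute 61, minute 77 to minute 116, minute 124 to minute 125.

minute 32 to minute 35, minute 36 to minute 42, minute 46 to minute 61, minute 77 to minute 116, minute 124 to minute 125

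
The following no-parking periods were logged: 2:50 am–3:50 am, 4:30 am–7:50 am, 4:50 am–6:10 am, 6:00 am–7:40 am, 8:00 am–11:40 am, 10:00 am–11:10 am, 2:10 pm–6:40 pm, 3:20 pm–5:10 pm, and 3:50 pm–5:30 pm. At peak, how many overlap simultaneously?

Walk the sorted start/end points keeping a running depth.
The depth first hits 3 at 6:00 am.

3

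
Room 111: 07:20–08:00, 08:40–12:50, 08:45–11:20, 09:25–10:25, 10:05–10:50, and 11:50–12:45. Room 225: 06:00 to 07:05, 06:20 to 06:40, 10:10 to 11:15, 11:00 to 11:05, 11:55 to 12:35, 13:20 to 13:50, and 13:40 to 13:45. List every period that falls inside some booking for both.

A, merged: 07:20-08:00, 08:40-12:50.
B, merged: 06:00-07:05, 10:10-11:15, 11:55-12:35, 13:20-13:50.
07:20-08:00: no overlap with the second set.
08:40-12:50 meets the second set on 10:10-11:15, 11:55-12:35.

10:10-11:15, 11:55-12:35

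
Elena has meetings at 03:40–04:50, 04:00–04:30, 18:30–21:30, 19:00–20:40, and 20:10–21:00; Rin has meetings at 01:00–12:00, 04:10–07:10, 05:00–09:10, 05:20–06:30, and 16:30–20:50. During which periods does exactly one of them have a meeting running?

A, merged: 03:40–04:50, 18:30–21:30.
B, merged: 01:00–12:00, 16:30–20:50.
A \ B = 20:50–21:30.
B \ A = 01:00–03:40, 04:50–12:00, 16:30–18:30.
Union of the two gives the symmetric difference.

01:00–03:40, 04:50–12:00, 16:30–18:30, 20:50–21:30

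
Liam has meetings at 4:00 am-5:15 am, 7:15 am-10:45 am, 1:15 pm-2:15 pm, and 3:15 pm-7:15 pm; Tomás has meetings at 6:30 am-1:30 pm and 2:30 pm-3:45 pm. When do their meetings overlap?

7:15 am-10:45 am, 1:15 pm-1:30 pm, 3:15 pm-3:45 pm

4:00 am-5:15 am: no overlap with the second set.
7:15 am-10:45 am meets the second set on 7:15 am-10:45 am.
1:15 pm-2:15 pm meets the second set on 1:15 pm-1:30 pm.
3:15 pm-7:15 pm meets the second set on 3:15 pm-3:45 pm.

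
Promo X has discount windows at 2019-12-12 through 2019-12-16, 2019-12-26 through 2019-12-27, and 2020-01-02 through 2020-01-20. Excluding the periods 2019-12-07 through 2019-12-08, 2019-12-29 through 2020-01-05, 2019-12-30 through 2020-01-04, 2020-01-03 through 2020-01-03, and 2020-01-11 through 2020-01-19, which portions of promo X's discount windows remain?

Merge the second list: 2019-12-07 through 2019-12-08, 2019-12-29 through 2020-01-05, 2020-01-11 through 2020-01-19.
2019-12-12 through 2019-12-16: no B overlap → unchanged.
2019-12-26 through 2019-12-27: no B overlap → unchanged.
2020-01-02 through 2020-01-20 minus B → 2020-01-06 through 2020-01-10, 2020-01-20 through 2020-01-20.

2019-12-12 through 2019-12-16, 2019-12-26 through 2019-12-27, 2020-01-06 through 2020-01-10, 2020-01-20 through 2020-01-20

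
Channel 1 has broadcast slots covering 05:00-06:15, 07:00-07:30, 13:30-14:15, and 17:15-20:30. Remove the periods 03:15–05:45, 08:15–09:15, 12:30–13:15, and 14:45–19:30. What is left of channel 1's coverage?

05:45-06:15, 07:00-07:30, 13:30-14:15, 19:30-20:30

05:00-06:15 with B removed leaves 05:45-06:15.
07:00-07:30 is untouched.
13:30-14:15 is untouched.
17:15-20:30 with B removed leaves 19:30-20:30.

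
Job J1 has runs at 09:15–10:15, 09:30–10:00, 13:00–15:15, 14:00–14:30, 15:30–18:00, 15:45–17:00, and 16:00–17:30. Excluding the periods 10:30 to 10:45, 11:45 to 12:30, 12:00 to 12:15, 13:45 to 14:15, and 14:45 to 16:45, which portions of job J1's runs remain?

First set merges to 09:15-10:15, 13:00-15:15, 15:30-18:00.
Second set merges to 10:30-10:45, 11:45-12:30, 13:45-14:15, 14:45-16:45.
09:15-10:15: no B overlap → unchanged.
13:00-15:15 minus B → 13:00-13:45, 14:15-14:45.
15:30-18:00 minus B → 16:45-18:00.

09:15-10:15, 13:00-13:45, 14:15-14:45, 16:45-18:00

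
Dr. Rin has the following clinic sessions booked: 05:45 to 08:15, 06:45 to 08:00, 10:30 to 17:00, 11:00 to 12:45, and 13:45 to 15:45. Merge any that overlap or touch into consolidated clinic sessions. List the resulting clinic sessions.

05:45–08:15, 10:30–17:00

06:45–08:00 overlaps/touches 05:45–08:15 → extend to 05:45–08:15.
10:30–17:00 is disjoint → start new block.
11:00–12:45 overlaps/touches 10:30–17:00 → extend to 10:30–17:00.
13:45–15:45 overlaps/touches 10:30–17:00 → extend to 10:30–17:00.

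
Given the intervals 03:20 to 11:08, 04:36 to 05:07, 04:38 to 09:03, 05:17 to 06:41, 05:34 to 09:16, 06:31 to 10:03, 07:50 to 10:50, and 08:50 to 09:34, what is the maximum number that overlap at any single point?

6

Walk the sorted start/end points keeping a running depth.
The depth first hits 6 at 08:50.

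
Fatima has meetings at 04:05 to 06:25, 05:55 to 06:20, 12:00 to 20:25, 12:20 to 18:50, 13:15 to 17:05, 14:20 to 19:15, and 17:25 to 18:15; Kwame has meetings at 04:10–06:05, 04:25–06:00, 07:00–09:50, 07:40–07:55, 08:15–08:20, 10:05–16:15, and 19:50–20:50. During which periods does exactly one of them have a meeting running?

A, merged: 04:05-06:25, 12:00-20:25.
B, merged: 04:10-06:05, 07:00-09:50, 10:05-16:15, 19:50-20:50.
A \ B = 04:05-04:10, 06:05-06:25, 16:15-19:50.
B \ A = 07:00-09:50, 10:05-12:00, 20:25-20:50.
Union of the two gives the symmetric difference.

04:05-04:10, 06:05-06:25, 07:00-09:50, 10:05-12:00, 16:15-19:50, 20:25-20:50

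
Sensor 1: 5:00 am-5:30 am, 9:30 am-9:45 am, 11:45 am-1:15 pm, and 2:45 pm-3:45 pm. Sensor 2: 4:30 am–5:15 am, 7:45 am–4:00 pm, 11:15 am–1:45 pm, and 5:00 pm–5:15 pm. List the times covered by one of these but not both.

4:30 am–5:00 am, 5:15 am–5:30 am, 7:45 am–9:30 am, 9:45 am–11:45 am, 1:15 pm–2:45 pm, 3:45 pm–4:00 pm, 5:00 pm–5:15 pm

B, merged: 4:30 am–5:15 am, 7:45 am–4:00 pm, 5:00 pm–5:15 pm.
A but not B: 5:15 am–5:30 am.
B but not A: 4:30 am–5:00 am, 7:45 am–9:30 am, 9:45 am–11:45 am, 1:15 pm–2:45 pm, 3:45 pm–4:00 pm, 5:00 pm–5:15 pm.
Combining gives A △ B.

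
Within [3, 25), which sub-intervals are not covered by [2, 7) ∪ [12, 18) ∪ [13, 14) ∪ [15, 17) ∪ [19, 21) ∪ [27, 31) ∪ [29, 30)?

[7, 12) ∪ [18, 19) ∪ [21, 25)

The merged coverage is [2, 7), [12, 18), [19, 21), [27, 31).
Gaps within [3, 25): [7, 12), [18, 19), [21, 25).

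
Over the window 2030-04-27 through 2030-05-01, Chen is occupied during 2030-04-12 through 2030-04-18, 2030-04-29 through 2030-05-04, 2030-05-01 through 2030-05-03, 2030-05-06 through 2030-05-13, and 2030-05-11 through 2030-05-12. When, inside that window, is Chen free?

The merged coverage is 2030-04-12 through 2030-04-18, 2030-04-29 through 2030-05-04, 2030-05-06 through 2030-05-13.
Uncovered inside 2030-04-27 through 2030-05-01: 2030-04-27 through 2030-04-28.

2030-04-27 through 2030-04-28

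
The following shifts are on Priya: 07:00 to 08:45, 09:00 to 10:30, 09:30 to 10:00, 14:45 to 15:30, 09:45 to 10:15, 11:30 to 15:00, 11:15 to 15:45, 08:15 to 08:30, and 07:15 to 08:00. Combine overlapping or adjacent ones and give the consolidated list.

Sort by start: 07:00–08:45, 07:15–08:00, 08:15–08:30, 09:00–10:30, 09:30–10:00, 09:45–10:15, 11:15–15:45, 11:30–15:00, 14:45–15:30.
07:15–08:00 overlaps/touches 07:00–08:45 → extend to 07:00–08:45.
08:15–08:30 overlaps/touches 07:00–08:45 → extend to 07:00–08:45.
09:00–10:30 is disjoint → start new block.
09:30–10:00 overlaps/touches 09:00–10:30 → extend to 09:00–10:30.
09:45–10:15 overlaps/touches 09:00–10:30 → extend to 09:00–10:30.
11:15–15:45 is disjoint → start new block.
11:30–15:00 overlaps/touches 11:15–15:45 → extend to 11:15–15:45.
14:45–15:30 overlaps/touches 11:15–15:45 → extend to 11:15–15:45.

07:00–08:45, 09:00–10:30, 11:15–15:45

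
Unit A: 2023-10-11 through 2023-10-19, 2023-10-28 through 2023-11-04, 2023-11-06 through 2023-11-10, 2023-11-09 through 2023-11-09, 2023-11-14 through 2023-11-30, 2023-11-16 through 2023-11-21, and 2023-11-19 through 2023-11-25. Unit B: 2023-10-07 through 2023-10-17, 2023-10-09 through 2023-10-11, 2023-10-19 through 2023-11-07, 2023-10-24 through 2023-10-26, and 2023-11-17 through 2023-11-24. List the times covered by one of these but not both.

Merge the first list: 2023-10-11 through 2023-10-19, 2023-10-28 through 2023-11-04, 2023-11-06 through 2023-11-10, 2023-11-14 through 2023-11-30.
Merge the second list: 2023-10-07 through 2023-10-17, 2023-10-19 through 2023-11-07, 2023-11-17 through 2023-11-24.
A but not B: 2023-10-18 through 2023-10-18, 2023-11-08 through 2023-11-10, 2023-11-14 through 2023-11-16, 2023-11-25 through 2023-11-30.
B but not A: 2023-10-07 through 2023-10-10, 2023-10-20 through 2023-10-27, 2023-11-05 through 2023-11-05.
Combining gives A △ B.

2023-10-07 through 2023-10-10, 2023-10-18 through 2023-10-18, 2023-10-20 through 2023-10-27, 2023-11-05 through 2023-11-05, 2023-11-08 through 2023-11-10, 2023-11-14 through 2023-11-16, 2023-11-25 through 2023-11-30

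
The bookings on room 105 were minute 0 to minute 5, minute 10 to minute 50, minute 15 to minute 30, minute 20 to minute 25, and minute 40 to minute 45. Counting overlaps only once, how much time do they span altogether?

45 minutes

Merged: minute 0 to minute 5, minute 10 to minute 50.
Lengths: 5 minutes + 40 minutes = 45 minutes.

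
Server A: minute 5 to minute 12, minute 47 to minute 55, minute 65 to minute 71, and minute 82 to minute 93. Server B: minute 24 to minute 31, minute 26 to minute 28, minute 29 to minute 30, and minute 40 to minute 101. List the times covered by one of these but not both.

minute 5 to minute 12, minute 24 to minute 31, minute 40 to minute 47, minute 55 to minute 65, minute 71 to minute 82, minute 93 to minute 101

Merge the second list: minute 24 to minute 31, minute 40 to minute 101.
Only in the first: minute 5 to minute 12.
Only in the second: minute 24 to minute 31, minute 40 to minute 47, minute 55 to minute 65, minute 71 to minute 82, minute 93 to minute 101.
Together these are the periods covered by exactly one.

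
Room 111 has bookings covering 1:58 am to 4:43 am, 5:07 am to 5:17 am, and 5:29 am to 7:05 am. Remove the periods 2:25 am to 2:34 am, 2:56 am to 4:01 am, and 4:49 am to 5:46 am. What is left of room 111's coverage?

1:58 am–2:25 am, 2:34 am–2:56 am, 4:01 am–4:43 am, 5:46 am–7:05 am

1:58 am–4:43 am \ B = 1:58 am–2:25 am, 2:34 am–2:56 am, 4:01 am–4:43 am.
5:07 am–5:17 am: entirely removed.
5:29 am–7:05 am \ B = 5:46 am–7:05 am.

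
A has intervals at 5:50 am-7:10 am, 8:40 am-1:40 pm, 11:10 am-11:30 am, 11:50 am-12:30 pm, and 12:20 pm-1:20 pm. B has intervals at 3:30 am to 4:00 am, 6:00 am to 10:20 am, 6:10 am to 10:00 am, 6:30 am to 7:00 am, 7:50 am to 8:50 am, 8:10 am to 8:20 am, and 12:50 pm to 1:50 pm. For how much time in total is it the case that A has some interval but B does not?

2 h 40 min

A, merged: 5:50 am–7:10 am, 8:40 am–1:40 pm.
B, merged: 3:30 am–4:00 am, 6:00 am–10:20 am, 12:50 pm–1:50 pm.
A \ B = 5:50 am–6:00 am, 10:20 am–12:50 pm.
Total: 10 min + 2 h 30 min = 2 h 40 min.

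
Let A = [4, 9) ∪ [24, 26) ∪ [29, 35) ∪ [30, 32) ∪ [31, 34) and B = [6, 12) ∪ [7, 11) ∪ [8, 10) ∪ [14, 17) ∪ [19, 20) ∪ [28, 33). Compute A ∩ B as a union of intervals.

A, merged: [4, 9), [24, 26), [29, 35).
B, merged: [6, 12), [14, 17), [19, 20), [28, 33).
[4, 9) meets the second set on [6, 9).
[24, 26): no overlap with the second set.
[29, 35) meets the second set on [29, 33).

[6, 9) ∪ [29, 33)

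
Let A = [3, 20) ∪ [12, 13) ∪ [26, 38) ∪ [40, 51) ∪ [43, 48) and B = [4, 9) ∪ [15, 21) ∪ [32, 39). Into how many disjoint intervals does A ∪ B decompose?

Merge the first list: [3, 20), [26, 38), [40, 51).
A ∪ B = [3, 21), [26, 39), [40, 51).
That is 3 disjoint pieces.

3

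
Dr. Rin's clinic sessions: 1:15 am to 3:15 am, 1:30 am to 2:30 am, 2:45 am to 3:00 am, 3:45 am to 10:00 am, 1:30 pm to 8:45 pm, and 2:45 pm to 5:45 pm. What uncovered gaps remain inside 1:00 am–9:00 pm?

Covered (merged): 1:15 am–3:15 am, 3:45 am–10:00 am, 1:30 pm–8:45 pm.
Complement within 1:00 am–9:00 pm: 1:00 am–1:15 am, 3:15 am–3:45 am, 10:00 am–1:30 pm, 8:45 pm–9:00 pm.

1:00 am–1:15 am, 3:15 am–3:45 am, 10:00 am–1:30 pm, 8:45 pm–9:00 pm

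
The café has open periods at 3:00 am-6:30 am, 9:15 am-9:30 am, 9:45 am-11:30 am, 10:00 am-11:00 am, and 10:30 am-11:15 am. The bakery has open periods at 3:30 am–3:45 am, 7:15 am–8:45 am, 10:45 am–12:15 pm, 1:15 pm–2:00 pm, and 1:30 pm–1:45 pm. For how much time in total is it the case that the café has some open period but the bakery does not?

4 h 30 min

A, merged: 3:00 am–6:30 am, 9:15 am–9:30 am, 9:45 am–11:30 am.
B, merged: 3:30 am–3:45 am, 7:15 am–8:45 am, 10:45 am–12:15 pm, 1:15 pm–2:00 pm.
A \ B = 3:00 am–3:30 am, 3:45 am–6:30 am, 9:15 am–9:30 am, 9:45 am–10:45 am.
Total: 30 min + 2 h 45 min + 15 min + 1 h = 4 h 30 min.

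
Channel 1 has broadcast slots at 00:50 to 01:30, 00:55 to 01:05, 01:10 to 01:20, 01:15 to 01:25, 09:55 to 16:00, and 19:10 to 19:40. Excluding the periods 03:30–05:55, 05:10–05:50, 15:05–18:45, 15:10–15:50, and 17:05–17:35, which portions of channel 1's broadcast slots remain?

00:50–01:30, 09:55–15:05, 19:10–19:40

A, merged: 00:50–01:30, 09:55–16:00, 19:10–19:40.
B, merged: 03:30–05:55, 15:05–18:45.
00:50–01:30 is untouched.
09:55–16:00 with B removed leaves 09:55–15:05.
19:10–19:40 is untouched.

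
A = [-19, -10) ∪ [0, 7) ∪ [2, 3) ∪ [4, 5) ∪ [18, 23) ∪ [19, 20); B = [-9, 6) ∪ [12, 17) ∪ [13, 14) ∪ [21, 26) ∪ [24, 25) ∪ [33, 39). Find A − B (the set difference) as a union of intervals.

[-19, -10) ∪ [6, 7) ∪ [18, 21)

First set merges to [-19, -10), [0, 7), [18, 23).
Second set merges to [-9, 6), [12, 17), [21, 26), [33, 39).
[-19, -10): nothing removed.
[0, 7) \ B = [6, 7).
[18, 23) \ B = [18, 21).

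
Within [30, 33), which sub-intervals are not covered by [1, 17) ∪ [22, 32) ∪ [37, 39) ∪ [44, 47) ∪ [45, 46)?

Covered (merged): [1, 17), [22, 32), [37, 39), [44, 47).
Complement within [30, 33): [32, 33).

[32, 33)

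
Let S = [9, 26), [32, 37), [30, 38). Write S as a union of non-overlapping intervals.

[9, 26) ∪ [30, 38)

Sort by start: [9, 26), [30, 38), [32, 37).
[30, 38) is disjoint → start new block.
[32, 37) overlaps/touches [30, 38) → extend to [30, 38).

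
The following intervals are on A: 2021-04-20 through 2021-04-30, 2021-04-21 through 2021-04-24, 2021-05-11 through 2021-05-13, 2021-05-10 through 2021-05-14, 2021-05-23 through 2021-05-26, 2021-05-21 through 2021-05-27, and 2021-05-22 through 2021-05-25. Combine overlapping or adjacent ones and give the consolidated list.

Sort by start: 2021-04-20 through 2021-04-30, 2021-04-21 through 2021-04-24, 2021-05-10 through 2021-05-14, 2021-05-11 through 2021-05-13, 2021-05-21 through 2021-05-27, 2021-05-22 through 2021-05-25, 2021-05-23 through 2021-05-26.
2021-04-21 through 2021-04-24 overlaps/touches 2021-04-20 through 2021-04-30 → extend to 2021-04-20 through 2021-04-30.
2021-05-10 through 2021-05-14 is disjoint → start new block.
2021-05-11 through 2021-05-13 overlaps/touches 2021-05-10 through 2021-05-14 → extend to 2021-05-10 through 2021-05-14.
2021-05-21 through 2021-05-27 is disjoint → start new block.
2021-05-22 through 2021-05-25 overlaps/touches 2021-05-21 through 2021-05-27 → extend to 2021-05-21 through 2021-05-27.
2021-05-23 through 2021-05-26 overlaps/touches 2021-05-21 through 2021-05-27 → extend to 2021-05-21 through 2021-05-27.

2021-04-20 through 2021-04-30, 2021-05-10 through 2021-05-14, 2021-05-21 through 2021-05-27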